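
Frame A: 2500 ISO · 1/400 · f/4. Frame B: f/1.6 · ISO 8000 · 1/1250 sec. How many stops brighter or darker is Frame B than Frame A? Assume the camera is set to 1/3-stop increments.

2 2/3 stops brighter

Aperture: f/4 → f/3.5 → f/3.2 → f/2.8 → f/2.5 → f/2.2 → f/2 → f/1.8 → f/1.6 — 2 2/3 stops wider (brighter).
Shutter speed: 1/400 → 1/500 → 1/640 → 1/800 → 1/1000 → 1/1250 — 1 2/3 stops shorter (darker).
ISO: 2500 → 3200 → 4000 → 5000 → 6400 → 8000 — 1 2/3 stops higher (brighter).
Net: +2 2/3 −1 2/3 +1 2/3 = +2 2/3 stops.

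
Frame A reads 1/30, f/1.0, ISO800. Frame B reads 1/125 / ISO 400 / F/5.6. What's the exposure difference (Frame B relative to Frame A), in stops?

8 stops darker

Aperture: f/1.0 → f/1.4 → f/2 → f/2.8 → f/4 → f/5.6 — 5 stops stopped down (darker).
Shutter speed: 1/30 → 1/60 → 1/125 — 2 stops faster (darker).
ISO: 800 → 400 — 1 stop lower (darker).
Net: −5 −2 −1 = −8 stops.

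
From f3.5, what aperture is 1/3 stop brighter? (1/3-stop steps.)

f/3.2

Aperture: f/3.5 → f/3.2 — 1/3 stop opened up (brighter).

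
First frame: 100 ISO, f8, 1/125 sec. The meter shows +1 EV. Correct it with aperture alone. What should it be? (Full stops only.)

Overexposed by 1 stop → need 1 stop darker.
Aperture: f/8 → f/11.

f/11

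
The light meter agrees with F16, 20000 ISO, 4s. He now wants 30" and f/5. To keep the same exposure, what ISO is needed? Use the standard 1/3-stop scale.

Shutter speed: 4 → 5 → 6 → 8 → 10 → 13 → 15 → 20 → 25 → 30 — 3 stops longer (brighter).
Aperture: f/16 → f/14 → f/13 → f/11 → f/10 → f/9 → f/8 → f/7.1 → f/6.3 → f/5.6 → f/5 — 3 1/3 stops opened up (brighter).
Net change so far: 6 1/3 stops brighter. Offset with the ISO: 20000 → 16000 → 12800 → 10000 → 8000 → 6400 → 5000 → 4000 → 3200 → 2500 → 2000 → 1600 → 1250 → 1000 → 800 → 640 → 500 → 400 → 320 → 250.

ISO 250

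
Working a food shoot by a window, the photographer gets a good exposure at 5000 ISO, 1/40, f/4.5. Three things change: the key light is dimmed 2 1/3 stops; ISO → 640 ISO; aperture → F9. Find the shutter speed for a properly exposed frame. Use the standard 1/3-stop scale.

4 s

Scene light: 2 1/3 stops darker.
ISO: 5000 → 4000 → 3200 → 2500 → 2000 → 1600 → 1250 → 1000 → 800 → 640 — 3 stops lower (darker).
Aperture: f/4.5 → f/5 → f/5.6 → f/6.3 → f/7.1 → f/8 → f/9 — 2 stops narrower (darker).
Net so far: 7 1/3 stops darker. Shutter speed: 1/40 → 1/30 → 1/25 → 1/20 → 1/15 → 1/13 → 1/10 → 1/8 → 1/6 → 1/5 → 1/4 → 0.3 → 0.4 → 0.5 → 0.6 → 0.8 → 1 → 1.3 → 1.6 → 2 → 2.5 → 3.2 → 4.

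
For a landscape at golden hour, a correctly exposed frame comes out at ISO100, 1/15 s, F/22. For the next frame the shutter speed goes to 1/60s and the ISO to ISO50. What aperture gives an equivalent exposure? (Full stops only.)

f/8

Shutter speed: 1/15 → 1/30 → 1/60 — 2 stops faster (darker).
ISO: 100 → 50 — 1 stop lower (darker).
Net change so far: 3 stops darker. Offset with the aperture: f/22 → f/16 → f/11 → f/8.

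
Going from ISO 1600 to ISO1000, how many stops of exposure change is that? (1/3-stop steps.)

1600 → 1250 → 1000 — count the steps: 2 third-stops = 2/3 stop.

2/3 stop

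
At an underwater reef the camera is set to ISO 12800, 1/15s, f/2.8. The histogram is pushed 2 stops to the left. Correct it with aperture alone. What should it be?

f/1.4

Underexposed by 2 stops → need 2 stops brighter.
Aperture: f/2.8 → f/2 → f/1.4.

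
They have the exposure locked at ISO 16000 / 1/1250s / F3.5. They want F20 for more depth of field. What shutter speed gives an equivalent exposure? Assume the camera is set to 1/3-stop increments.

1/40s

Aperture: f/3.5 → f/4 → f/4.5 → f/5 → f/5.6 → f/6.3 → f/7.1 → f/8 → f/9 → f/10 → f/11 → f/13 → f/14 → f/16 → f/18 → f/20 — 5 stops smaller aperture (darker).
Need 5 stops brighter from the shutter speed: 1/1250 → 1/1000 → 1/800 → 1/640 → 1/500 → 1/400 → 1/320 → 1/250 → 1/200 → 1/160 → 1/125 → 1/100 → 1/80 → 1/60 → 1/50 → 1/40.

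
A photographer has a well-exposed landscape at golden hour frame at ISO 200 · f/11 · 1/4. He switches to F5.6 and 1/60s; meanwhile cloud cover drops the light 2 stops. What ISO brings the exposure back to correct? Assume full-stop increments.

ISO 3200

Scene light: 2 stops darker.
Aperture: f/11 → f/8 → f/5.6 — 2 stops opened up (brighter).
Shutter speed: 1/4 → 1/8 → 1/15 → 1/30 → 1/60 — 4 stops shorter (darker).
Net so far: 4 stops darker. ISO: 200 → 400 → 800 → 1600 → 3200.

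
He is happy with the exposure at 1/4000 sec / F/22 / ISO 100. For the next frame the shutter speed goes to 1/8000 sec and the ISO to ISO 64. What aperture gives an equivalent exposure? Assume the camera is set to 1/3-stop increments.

f/13

Shutter speed: 1/4000 → 1/5000 → 1/6400 → 1/8000 — 1 stop shorter (darker).
ISO: 100 → 80 → 64 — 2/3 stop lower (darker).
Net change so far: 1 2/3 stops darker. Offset with the aperture: f/22 → f/20 → f/18 → f/16 → f/14 → f/13.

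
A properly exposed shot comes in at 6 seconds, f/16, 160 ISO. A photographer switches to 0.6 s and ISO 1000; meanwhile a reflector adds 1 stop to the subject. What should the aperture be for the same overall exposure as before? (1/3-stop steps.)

Scene light: 1 stop brighter.
Shutter speed: 6 → 5 → 4 → 3.2 → 2.5 → 2 → 1.6 → 1.3 → 1 → 0.8 → 0.6 — 3 1/3 stops shorter (darker).
ISO: 160 → 200 → 250 → 320 → 400 → 500 → 640 → 800 → 1000 — 2 2/3 stops raised (brighter).
Net so far: 1/3 stop brighter. Aperture: f/16 → f/18.

f/18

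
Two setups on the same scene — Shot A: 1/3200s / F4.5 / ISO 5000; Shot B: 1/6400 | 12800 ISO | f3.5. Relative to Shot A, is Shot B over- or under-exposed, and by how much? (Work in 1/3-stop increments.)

Aperture: f/4.5 → f/4 → f/3.5 — 2/3 stop wider (brighter).
Shutter speed: 1/3200 → 1/4000 → 1/5000 → 1/6400 — 1 stop shorter (darker).
ISO: 5000 → 6400 → 8000 → 10000 → 12800 — 1 1/3 stops raised (brighter).
Net: +2/3 −1 +1 1/3 = +1 stop.

1 stop brighter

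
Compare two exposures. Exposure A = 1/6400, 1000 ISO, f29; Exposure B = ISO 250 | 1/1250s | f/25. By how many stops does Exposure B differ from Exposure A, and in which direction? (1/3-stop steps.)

Aperture: f/29 → f/25 — 1/3 stop larger aperture (brighter).
Shutter speed: 1/6400 → 1/5000 → 1/4000 → 1/3200 → 1/2500 → 1/2000 → 1/1600 → 1/1250 — 2 1/3 stops slower (brighter).
ISO: 1000 → 800 → 640 → 500 → 400 → 320 → 250 — 2 stops dropped (darker).
Net: +1/3 +2 1/3 −2 = +2/3 stops.

2/3 stop brighter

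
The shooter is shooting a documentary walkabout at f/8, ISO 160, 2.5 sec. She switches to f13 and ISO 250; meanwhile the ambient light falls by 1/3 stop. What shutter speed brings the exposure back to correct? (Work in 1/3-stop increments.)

5 s

Scene light: 1/3 stop darker.
Aperture: f/8 → f/9 → f/10 → f/11 → f/13 — 1 1/3 stops narrower (darker).
ISO: 160 → 200 → 250 — 2/3 stop higher (brighter).
Net so far: 1 stop darker. Shutter speed: 2.5 → 3.2 → 4 → 5.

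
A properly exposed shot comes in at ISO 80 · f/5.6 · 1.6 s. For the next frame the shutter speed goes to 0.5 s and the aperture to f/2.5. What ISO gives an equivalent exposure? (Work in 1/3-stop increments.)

ISO 50

Shutter speed: 1.6 → 1.3 → 1 → 0.8 → 0.6 → 0.5 — 1 2/3 stops faster (darker).
Aperture: f/5.6 → f/5 → f/4.5 → f/4 → f/3.5 → f/3.2 → f/2.8 → f/2.5 — 2 1/3 stops wider (brighter).
Net change so far: 2/3 stop brighter. Offset with the ISO: 80 → 64 → 50.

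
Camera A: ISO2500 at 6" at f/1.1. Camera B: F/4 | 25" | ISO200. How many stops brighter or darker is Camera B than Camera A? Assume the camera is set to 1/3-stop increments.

Aperture: f/1.1 → f/1.2 → f/1.4 → f/1.6 → f/1.8 → f/2 → f/2.2 → f/2.5 → f/2.8 → f/3.2 → f/3.5 → f/4 — 3 2/3 stops stopped down (darker).
Shutter speed: 6 → 8 → 10 → 13 → 15 → 20 → 25 — 2 stops slower (brighter).
ISO: 2500 → 2000 → 1600 → 1250 → 1000 → 800 → 640 → 500 → 400 → 320 → 250 → 200 — 3 2/3 stops dropped (darker).
Net: −3 2/3 +2 −3 2/3 = −5 1/3 stops.

5 1/3 stops darker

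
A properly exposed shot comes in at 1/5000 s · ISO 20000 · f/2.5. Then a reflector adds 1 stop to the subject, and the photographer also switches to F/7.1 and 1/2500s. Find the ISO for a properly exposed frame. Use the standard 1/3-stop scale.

ISO 40000

Scene light: 1 stop brighter.
Aperture: f/2.5 → f/2.8 → f/3.2 → f/3.5 → f/4 → f/4.5 → f/5 → f/5.6 → f/6.3 → f/7.1 — 3 stops stopped down (darker).
Shutter speed: 1/5000 → 1/4000 → 1/3200 → 1/2500 — 1 stop slower (brighter).
Net so far: 1 stop darker. ISO: 20000 → 25600 → 32000 → 40000.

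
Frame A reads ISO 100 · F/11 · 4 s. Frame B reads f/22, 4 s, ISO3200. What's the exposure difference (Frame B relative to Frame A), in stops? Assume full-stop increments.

3 stops brighter

Aperture: f/11 → f/16 → f/22 — 2 stops stopped down (darker).
Shutter speed: unchanged.
ISO: 100 → 200 → 400 → 800 → 1600 → 3200 — 5 stops raised (brighter).
Net: −2 +5 = +3 stops.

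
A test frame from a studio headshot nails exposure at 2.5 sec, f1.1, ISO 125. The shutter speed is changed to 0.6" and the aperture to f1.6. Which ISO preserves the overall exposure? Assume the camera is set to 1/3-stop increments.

Shutter speed: 2.5 → 2 → 1.6 → 1.3 → 1 → 0.8 → 0.6 — 2 stops faster (darker).
Aperture: f/1.1 → f/1.2 → f/1.4 → f/1.6 — 1 stop stopped down (darker).
Net change so far: 3 stops darker. Offset with the ISO: 125 → 160 → 200 → 250 → 320 → 400 → 500 → 640 → 800 → 1000.

ISO 1000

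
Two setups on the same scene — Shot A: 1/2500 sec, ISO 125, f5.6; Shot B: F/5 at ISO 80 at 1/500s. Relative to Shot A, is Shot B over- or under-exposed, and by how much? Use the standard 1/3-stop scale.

Aperture: f/5.6 → f/5 — 1/3 stop wider (brighter).
Shutter speed: 1/2500 → 1/2000 → 1/1600 → 1/1250 → 1/1000 → 1/800 → 1/640 → 1/500 — 2 1/3 stops longer (brighter).
ISO: 125 → 100 → 80 — 2/3 stop dropped (darker).
Net: +1/3 +2 1/3 −2/3 = +2 stops.

2 stops brighter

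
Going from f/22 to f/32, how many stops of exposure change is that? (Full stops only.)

1 stop

f/22 → f/32 — count the steps: 1 stop.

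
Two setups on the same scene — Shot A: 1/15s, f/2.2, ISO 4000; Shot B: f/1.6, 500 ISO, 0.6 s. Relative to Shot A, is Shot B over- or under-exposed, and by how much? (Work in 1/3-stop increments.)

1 1/3 stops brighter

Aperture: f/2.2 → f/2 → f/1.8 → f/1.6 — 1 stop larger aperture (brighter).
Shutter speed: 1/15 → 1/13 → 1/10 → 1/8 → 1/6 → 1/5 → 1/4 → 0.3 → 0.4 → 0.5 → 0.6 — 3 1/3 stops longer (brighter).
ISO: 4000 → 3200 → 2500 → 2000 → 1600 → 1250 → 1000 → 800 → 640 → 500 — 3 stops lower (darker).
Net: +1 +3 1/3 −3 = +1 1/3 stops.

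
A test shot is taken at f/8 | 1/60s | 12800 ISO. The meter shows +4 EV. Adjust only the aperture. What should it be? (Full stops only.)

f/32

Overexposed by 4 stops → need 4 stops darker.
Aperture: f/8 → f/11 → f/16 → f/22 → f/32.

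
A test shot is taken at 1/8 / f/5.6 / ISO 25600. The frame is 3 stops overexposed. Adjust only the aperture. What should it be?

f/16

Overexposed by 3 stops → need 3 stops darker.
Aperture: f/5.6 → f/8 → f/11 → f/16.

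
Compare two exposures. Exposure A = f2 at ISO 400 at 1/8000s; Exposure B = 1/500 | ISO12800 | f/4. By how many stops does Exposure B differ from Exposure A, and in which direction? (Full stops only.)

7 stops brighter

Aperture: f/2 → f/2.8 → f/4 — 2 stops smaller aperture (darker).
Shutter speed: 1/8000 → 1/4000 → 1/2000 → 1/1000 → 1/500 — 4 stops slower (brighter).
ISO: 400 → 800 → 1600 → 3200 → 6400 → 12800 — 5 stops raised (brighter).
Net: −2 +4 +5 = +7 stops.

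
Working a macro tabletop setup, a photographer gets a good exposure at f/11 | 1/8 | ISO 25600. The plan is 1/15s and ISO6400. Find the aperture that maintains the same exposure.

f/4

Shutter speed: 1/8 → 1/15 — 1 stop faster (darker).
ISO: 25600 → 12800 → 6400 — 2 stops lower (darker).
Net change so far: 3 stops darker. Offset with the aperture: f/11 → f/8 → f/5.6 → f/4.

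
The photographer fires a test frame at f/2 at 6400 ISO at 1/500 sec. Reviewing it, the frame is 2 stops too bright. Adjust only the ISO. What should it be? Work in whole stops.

ISO 1600

Overexposed by 2 stops → need 2 stops darker.
ISO: 6400 → 3200 → 1600.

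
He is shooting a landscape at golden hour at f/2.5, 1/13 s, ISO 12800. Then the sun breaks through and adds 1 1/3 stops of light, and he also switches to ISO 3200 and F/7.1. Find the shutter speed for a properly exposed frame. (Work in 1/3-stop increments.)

1 s

Scene light: 1 1/3 stops brighter.
ISO: 12800 → 10000 → 8000 → 6400 → 5000 → 4000 → 3200 — 2 stops lower (darker).
Aperture: f/2.5 → f/2.8 → f/3.2 → f/3.5 → f/4 → f/4.5 → f/5 → f/5.6 → f/6.3 → f/7.1 — 3 stops stopped down (darker).
Net so far: 3 2/3 stops darker. Shutter speed: 1/13 → 1/10 → 1/8 → 1/6 → 1/5 → 1/4 → 0.3 → 0.4 → 0.5 → 0.6 → 0.8 → 1.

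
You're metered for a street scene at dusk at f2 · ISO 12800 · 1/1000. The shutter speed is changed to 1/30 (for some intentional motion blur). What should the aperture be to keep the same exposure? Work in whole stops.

Shutter speed: 1/1000 → 1/500 → 1/250 → 1/125 → 1/60 → 1/30 — 5 stops longer (brighter).
Need 5 stops darker from the aperture: f/2 → f/2.8 → f/4 → f/5.6 → f/8 → f/11.

f/11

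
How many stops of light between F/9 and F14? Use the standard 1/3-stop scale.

f/9 → f/10 → f/11 → f/13 → f/14 — count the steps: 4 third-stops = 1 1/3 stops.

1 1/3 stops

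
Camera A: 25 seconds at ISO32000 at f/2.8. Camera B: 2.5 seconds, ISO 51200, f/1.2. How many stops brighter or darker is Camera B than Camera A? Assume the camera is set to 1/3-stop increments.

1/3 stop darker

Aperture: f/2.8 → f/2.5 → f/2.2 → f/2 → f/1.8 → f/1.6 → f/1.4 → f/1.2 — 2 1/3 stops larger aperture (brighter).
Shutter speed: 25 → 20 → 15 → 13 → 10 → 8 → 6 → 5 → 4 → 3.2 → 2.5 — 3 1/3 stops faster (darker).
ISO: 32000 → 40000 → 51200 — 2/3 stop raised (brighter).
Net: +2 1/3 −3 1/3 +2/3 = −1/3 stops.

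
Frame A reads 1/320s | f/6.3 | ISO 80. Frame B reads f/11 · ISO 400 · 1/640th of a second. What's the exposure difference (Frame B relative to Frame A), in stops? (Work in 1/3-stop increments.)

1/3 stop darker

Aperture: f/6.3 → f/7.1 → f/8 → f/9 → f/10 → f/11 — 1 2/3 stops smaller aperture (darker).
Shutter speed: 1/320 → 1/400 → 1/500 → 1/640 — 1 stop faster (darker).
ISO: 80 → 100 → 125 → 160 → 200 → 250 → 320 → 400 — 2 1/3 stops raised (brighter).
Net: −1 2/3 −1 +2 1/3 = −1/3 stops.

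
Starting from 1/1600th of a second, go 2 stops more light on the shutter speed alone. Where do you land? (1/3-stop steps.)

Shutter speed: 1/1600 → 1/1250 → 1/1000 → 1/800 → 1/640 → 1/500 → 1/400 — 2 stops longer (brighter).

1/400s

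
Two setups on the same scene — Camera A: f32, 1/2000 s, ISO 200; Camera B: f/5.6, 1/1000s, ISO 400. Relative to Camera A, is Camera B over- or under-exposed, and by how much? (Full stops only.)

Aperture: f/32 → f/22 → f/16 → f/11 → f/8 → f/5.6 — 5 stops larger aperture (brighter).
Shutter speed: 1/2000 → 1/1000 — 1 stop slower (brighter).
ISO: 200 → 400 — 1 stop raised (brighter).
Net: +5 +1 +1 = +7 stops.

7 stops brighter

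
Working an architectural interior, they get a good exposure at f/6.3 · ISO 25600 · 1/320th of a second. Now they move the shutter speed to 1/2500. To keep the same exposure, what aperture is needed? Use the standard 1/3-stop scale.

Shutter speed: 1/320 → 1/400 → 1/500 → 1/640 → 1/800 → 1/1000 → 1/1250 → 1/1600 → 1/2000 → 1/2500 — 3 stops shorter (darker).
Need 3 stops brighter from the aperture: f/6.3 → f/5.6 → f/5 → f/4.5 → f/4 → f/3.5 → f/3.2 → f/2.8 → f/2.5 → f/2.2.

f/2.2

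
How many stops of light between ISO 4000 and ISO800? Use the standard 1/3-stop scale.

4000 → 3200 → 2500 → 2000 → 1600 → 1250 → 1000 → 800 — count the steps: 7 third-stops = 2 1/3 stops.

2 1/3 stops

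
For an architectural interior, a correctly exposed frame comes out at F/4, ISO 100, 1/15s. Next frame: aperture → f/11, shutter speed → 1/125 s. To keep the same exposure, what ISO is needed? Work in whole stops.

ISO 6400

Aperture: f/4 → f/5.6 → f/8 → f/11 — 3 stops stopped down (darker).
Shutter speed: 1/15 → 1/30 → 1/60 → 1/125 — 3 stops faster (darker).
Net change so far: 6 stops darker. Offset with the ISO: 100 → 200 → 400 → 800 → 1600 → 3200 → 6400.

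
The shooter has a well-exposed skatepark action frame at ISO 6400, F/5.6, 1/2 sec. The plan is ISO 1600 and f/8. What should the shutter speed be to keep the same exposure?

ISO: 6400 → 3200 → 1600 — 2 stops dropped (darker).
Aperture: f/5.6 → f/8 — 1 stop stopped down (darker).
Net change so far: 3 stops darker. Offset with the shutter speed: 1/2 → 1 → 2 → 4.

4 s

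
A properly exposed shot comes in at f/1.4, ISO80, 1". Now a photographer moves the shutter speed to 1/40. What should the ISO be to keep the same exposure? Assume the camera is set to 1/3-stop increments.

ISO 3200

Shutter speed: 1 → 0.8 → 0.6 → 0.5 → 0.4 → 0.3 → 1/4 → 1/5 → 1/6 → 1/8 → 1/10 → 1/13 → 1/15 → 1/20 → 1/25 → 1/30 → 1/40 — 5 1/3 stops faster (darker).
Need 5 1/3 stops brighter from the ISO: 80 → 100 → 125 → 160 → 200 → 250 → 320 → 400 → 500 → 640 → 800 → 1000 → 1250 → 1600 → 2000 → 2500 → 3200.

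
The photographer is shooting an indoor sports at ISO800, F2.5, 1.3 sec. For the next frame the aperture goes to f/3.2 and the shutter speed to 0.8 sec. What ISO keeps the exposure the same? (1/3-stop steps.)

Aperture: f/2.5 → f/2.8 → f/3.2 — 2/3 stop smaller aperture (darker).
Shutter speed: 1.3 → 1 → 0.8 — 2/3 stop faster (darker).
Net change so far: 1 1/3 stops darker. Offset with the ISO: 800 → 1000 → 1250 → 1600 → 2000.

ISO 2000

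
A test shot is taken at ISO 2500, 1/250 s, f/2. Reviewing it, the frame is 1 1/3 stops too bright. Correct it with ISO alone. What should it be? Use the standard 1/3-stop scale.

ISO 1000

Overexposed by 1 1/3 stops → need 1 1/3 stops darker.
ISO: 2500 → 2000 → 1600 → 1250 → 1000.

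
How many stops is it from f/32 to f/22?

f/32 → f/22 — count the steps: 1 stop.

1 stop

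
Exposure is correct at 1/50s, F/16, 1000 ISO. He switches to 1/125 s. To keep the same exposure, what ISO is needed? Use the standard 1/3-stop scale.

Shutter speed: 1/50 → 1/60 → 1/80 → 1/100 → 1/125 — 1 1/3 stops shorter (darker).
Need 1 1/3 stops brighter from the ISO: 1000 → 1250 → 1600 → 2000 → 2500.

ISO 2500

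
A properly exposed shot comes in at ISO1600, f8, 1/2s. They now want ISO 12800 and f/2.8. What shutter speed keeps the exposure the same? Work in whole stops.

ISO: 1600 → 3200 → 6400 → 12800 — 3 stops raised (brighter).
Aperture: f/8 → f/5.6 → f/4 → f/2.8 — 3 stops larger aperture (brighter).
Net change so far: 6 stops brighter. Offset with the shutter speed: 1/2 → 1/4 → 1/8 → 1/15 → 1/30 → 1/60 → 1/125.

1/125s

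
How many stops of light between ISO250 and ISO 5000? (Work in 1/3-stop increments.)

250 → 320 → 400 → 500 → 640 → 800 → 1000 → 1250 → 1600 → 2000 → 2500 → 3200 → 4000 → 5000 — count the steps: 13 third-stops = 4 1/3 stops.

4 1/3 stops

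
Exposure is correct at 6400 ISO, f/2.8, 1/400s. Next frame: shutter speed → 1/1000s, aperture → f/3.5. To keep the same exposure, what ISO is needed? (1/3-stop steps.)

ISO 25600

Shutter speed: 1/400 → 1/500 → 1/640 → 1/800 → 1/1000 — 1 1/3 stops shorter (darker).
Aperture: f/2.8 → f/3.2 → f/3.5 — 2/3 stop stopped down (darker).
Net change so far: 2 stops darker. Offset with the ISO: 6400 → 8000 → 10000 → 12800 → 16000 → 20000 → 25600.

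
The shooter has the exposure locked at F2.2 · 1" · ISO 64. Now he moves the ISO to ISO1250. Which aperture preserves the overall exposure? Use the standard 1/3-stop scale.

ISO: 64 → 80 → 100 → 125 → 160 → 200 → 250 → 320 → 400 → 500 → 640 → 800 → 1000 → 1250 — 4 1/3 stops higher (brighter).
Need 4 1/3 stops darker from the aperture: f/2.2 → f/2.5 → f/2.8 → f/3.2 → f/3.5 → f/4 → f/4.5 → f/5 → f/5.6 → f/6.3 → f/7.1 → f/8 → f/9 → f/10.

f/10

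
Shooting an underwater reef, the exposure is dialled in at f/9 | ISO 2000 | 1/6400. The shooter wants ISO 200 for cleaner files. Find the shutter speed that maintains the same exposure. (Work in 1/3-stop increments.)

ISO: 2000 → 1600 → 1250 → 1000 → 800 → 640 → 500 → 400 → 320 → 250 → 200 — 3 1/3 stops lower (darker).
Need 3 1/3 stops brighter from the shutter speed: 1/6400 → 1/5000 → 1/4000 → 1/3200 → 1/2500 → 1/2000 → 1/1600 → 1/1250 → 1/1000 → 1/800 → 1/640.

1/640s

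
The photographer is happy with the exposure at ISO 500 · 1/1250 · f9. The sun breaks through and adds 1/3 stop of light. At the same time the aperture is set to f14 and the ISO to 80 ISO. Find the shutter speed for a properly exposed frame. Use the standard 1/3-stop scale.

Scene light: 1/3 stop brighter.
Aperture: f/9 → f/10 → f/11 → f/13 → f/14 — 1 1/3 stops stopped down (darker).
ISO: 500 → 400 → 320 → 250 → 200 → 160 → 125 → 100 → 80 — 2 2/3 stops dropped (darker).
Net so far: 3 2/3 stops darker. Shutter speed: 1/1250 → 1/1000 → 1/800 → 1/640 → 1/500 → 1/400 → 1/320 → 1/250 → 1/200 → 1/160 → 1/125 → 1/100.

1/100s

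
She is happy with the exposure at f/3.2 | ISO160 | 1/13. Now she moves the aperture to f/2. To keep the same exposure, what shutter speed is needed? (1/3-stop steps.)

Aperture: f/3.2 → f/2.8 → f/2.5 → f/2.2 → f/2 — 1 1/3 stops opened up (brighter).
Need 1 1/3 stops darker from the shutter speed: 1/13 → 1/15 → 1/20 → 1/25 → 1/30.

1/30s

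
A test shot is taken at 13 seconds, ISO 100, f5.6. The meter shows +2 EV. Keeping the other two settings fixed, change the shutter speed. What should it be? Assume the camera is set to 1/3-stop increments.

3.2 s

Overexposed by 2 stops → need 2 stops darker.
Shutter speed: 13 → 10 → 8 → 6 → 5 → 4 → 3.2.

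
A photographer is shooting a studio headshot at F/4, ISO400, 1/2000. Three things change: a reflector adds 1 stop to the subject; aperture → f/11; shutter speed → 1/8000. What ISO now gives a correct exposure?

ISO 6400

Scene light: 1 stop brighter.
Aperture: f/4 → f/5.6 → f/8 → f/11 — 3 stops stopped down (darker).
Shutter speed: 1/2000 → 1/4000 → 1/8000 — 2 stops shorter (darker).
Net so far: 4 stops darker. ISO: 400 → 800 → 1600 → 3200 → 6400.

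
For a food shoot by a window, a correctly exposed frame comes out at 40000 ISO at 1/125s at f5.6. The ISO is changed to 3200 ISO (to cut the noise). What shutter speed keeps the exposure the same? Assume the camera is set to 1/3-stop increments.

1/10s

ISO: 40000 → 32000 → 25600 → 20000 → 16000 → 12800 → 10000 → 8000 → 6400 → 5000 → 4000 → 3200 — 3 2/3 stops dropped (darker).
Need 3 2/3 stops brighter from the shutter speed: 1/125 → 1/100 → 1/80 → 1/60 → 1/50 → 1/40 → 1/30 → 1/25 → 1/20 → 1/15 → 1/13 → 1/10.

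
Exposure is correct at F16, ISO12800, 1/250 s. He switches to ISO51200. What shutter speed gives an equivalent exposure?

1/1000s

ISO: 12800 → 25600 → 51200 — 2 stops raised (brighter).
Need 2 stops darker from the shutter speed: 1/250 → 1/500 → 1/1000.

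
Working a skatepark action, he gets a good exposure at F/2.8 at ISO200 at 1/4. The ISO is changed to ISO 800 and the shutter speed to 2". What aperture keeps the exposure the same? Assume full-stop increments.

f/16

ISO: 200 → 400 → 800 — 2 stops higher (brighter).
Shutter speed: 1/4 → 1/2 → 1 → 2 — 3 stops slower (brighter).
Net change so far: 5 stops brighter. Offset with the aperture: f/2.8 → f/4 → f/5.6 → f/8 → f/11 → f/16.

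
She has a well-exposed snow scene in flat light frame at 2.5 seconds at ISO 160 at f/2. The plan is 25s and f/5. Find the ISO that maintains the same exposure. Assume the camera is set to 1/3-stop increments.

Shutter speed: 2.5 → 3.2 → 4 → 5 → 6 → 8 → 10 → 13 → 15 → 20 → 25 — 3 1/3 stops longer (brighter).
Aperture: f/2 → f/2.2 → f/2.5 → f/2.8 → f/3.2 → f/3.5 → f/4 → f/4.5 → f/5 — 2 2/3 stops stopped down (darker).
Net change so far: 2/3 stop brighter. Offset with the ISO: 160 → 125 → 100.

ISO 100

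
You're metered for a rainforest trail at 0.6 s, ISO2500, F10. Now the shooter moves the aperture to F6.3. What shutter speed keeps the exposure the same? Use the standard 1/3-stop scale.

Aperture: f/10 → f/9 → f/8 → f/7.1 → f/6.3 — 1 1/3 stops opened up (brighter).
Need 1 1/3 stops darker from the shutter speed: 0.6 → 0.5 → 0.4 → 0.3 → 1/4.

1/4s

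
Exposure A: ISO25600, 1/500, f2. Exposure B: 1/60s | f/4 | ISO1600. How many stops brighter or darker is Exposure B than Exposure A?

3 stops darker

Aperture: f/2 → f/2.8 → f/4 — 2 stops smaller aperture (darker).
Shutter speed: 1/500 → 1/250 → 1/125 → 1/60 — 3 stops slower (brighter).
ISO: 25600 → 12800 → 6400 → 3200 → 1600 — 4 stops dropped (darker).
Net: −2 +3 −4 = −3 stops.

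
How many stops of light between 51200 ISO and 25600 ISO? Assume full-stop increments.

51200 → 25600 — count the steps: 1 stop.

1 stop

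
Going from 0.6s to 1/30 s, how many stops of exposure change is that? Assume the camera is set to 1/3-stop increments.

0.6 → 0.5 → 0.4 → 0.3 → 1/4 → 1/5 → 1/6 → 1/8 → 1/10 → 1/13 → 1/15 → 1/20 → 1/25 → 1/30 — count the steps: 13 third-stops = 4 1/3 stops.

4 1/3 stops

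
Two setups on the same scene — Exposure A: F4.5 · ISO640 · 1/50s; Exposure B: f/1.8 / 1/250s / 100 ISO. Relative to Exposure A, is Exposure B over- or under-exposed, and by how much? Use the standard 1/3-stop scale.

Aperture: f/4.5 → f/4 → f/3.5 → f/3.2 → f/2.8 → f/2.5 → f/2.2 → f/2 → f/1.8 — 2 2/3 stops wider (brighter).
Shutter speed: 1/50 → 1/60 → 1/80 → 1/100 → 1/125 → 1/160 → 1/200 → 1/250 — 2 1/3 stops shorter (darker).
ISO: 640 → 500 → 400 → 320 → 250 → 200 → 160 → 125 → 100 — 2 2/3 stops lower (darker).
Net: +2 2/3 −2 1/3 −2 2/3 = −2 1/3 stops.

2 1/3 stops darker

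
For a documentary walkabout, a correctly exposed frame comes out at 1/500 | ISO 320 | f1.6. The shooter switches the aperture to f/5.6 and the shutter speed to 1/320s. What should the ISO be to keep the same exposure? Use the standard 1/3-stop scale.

Aperture: f/1.6 → f/1.8 → f/2 → f/2.2 → f/2.5 → f/2.8 → f/3.2 → f/3.5 → f/4 → f/4.5 → f/5 → f/5.6 — 3 2/3 stops stopped down (darker).
Shutter speed: 1/500 → 1/400 → 1/320 — 2/3 stop longer (brighter).
Net change so far: 3 stops darker. Offset with the ISO: 320 → 400 → 500 → 640 → 800 → 1000 → 1250 → 1600 → 2000 → 2500.

ISO 2500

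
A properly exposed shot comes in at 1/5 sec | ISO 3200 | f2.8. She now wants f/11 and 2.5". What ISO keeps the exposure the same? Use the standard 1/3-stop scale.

ISO 4000

Aperture: f/2.8 → f/3.2 → f/3.5 → f/4 → f/4.5 → f/5 → f/5.6 → f/6.3 → f/7.1 → f/8 → f/9 → f/10 → f/11 — 4 stops smaller aperture (darker).
Shutter speed: 1/5 → 1/4 → 0.3 → 0.4 → 0.5 → 0.6 → 0.8 → 1 → 1.3 → 1.6 → 2 → 2.5 — 3 2/3 stops slower (brighter).
Net change so far: 1/3 stop darker. Offset with the ISO: 3200 → 4000.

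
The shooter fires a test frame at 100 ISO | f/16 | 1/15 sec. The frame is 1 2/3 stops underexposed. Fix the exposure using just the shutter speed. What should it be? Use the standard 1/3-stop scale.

Underexposed by 1 2/3 stops → need 1 2/3 stops brighter.
Shutter speed: 1/15 → 1/13 → 1/10 → 1/8 → 1/6 → 1/5.

1/5s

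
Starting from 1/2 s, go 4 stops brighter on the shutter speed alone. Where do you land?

8 s

Shutter speed: 1/2 → 1 → 2 → 4 → 8 — 4 stops slower (brighter).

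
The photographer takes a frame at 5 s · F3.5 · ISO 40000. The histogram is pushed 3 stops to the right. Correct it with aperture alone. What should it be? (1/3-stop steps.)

Overexposed by 3 stops → need 3 stops darker.
Aperture: f/3.5 → f/4 → f/4.5 → f/5 → f/5.6 → f/6.3 → f/7.1 → f/8 → f/9 → f/10.

f/10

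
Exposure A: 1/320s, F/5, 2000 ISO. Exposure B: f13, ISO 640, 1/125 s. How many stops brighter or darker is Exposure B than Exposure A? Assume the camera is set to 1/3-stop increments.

3 stops darker

Aperture: f/5 → f/5.6 → f/6.3 → f/7.1 → f/8 → f/9 → f/10 → f/11 → f/13 — 2 2/3 stops narrower (darker).
Shutter speed: 1/320 → 1/250 → 1/200 → 1/160 → 1/125 — 1 1/3 stops slower (brighter).
ISO: 2000 → 1600 → 1250 → 1000 → 800 → 640 — 1 2/3 stops lower (darker).
Net: −2 2/3 +1 1/3 −1 2/3 = −3 stops.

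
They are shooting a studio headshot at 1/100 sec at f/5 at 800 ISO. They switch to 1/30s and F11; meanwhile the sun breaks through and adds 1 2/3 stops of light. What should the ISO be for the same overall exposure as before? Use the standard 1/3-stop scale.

Scene light: 1 2/3 stops brighter.
Shutter speed: 1/100 → 1/80 → 1/60 → 1/50 → 1/40 → 1/30 — 1 2/3 stops slower (brighter).
Aperture: f/5 → f/5.6 → f/6.3 → f/7.1 → f/8 → f/9 → f/10 → f/11 — 2 1/3 stops smaller aperture (darker).
Net so far: 1 stop brighter. ISO: 800 → 640 → 500 → 400.

ISO 400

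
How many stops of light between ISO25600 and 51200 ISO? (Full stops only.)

25600 → 51200 — count the steps: 1 stop.

1 stop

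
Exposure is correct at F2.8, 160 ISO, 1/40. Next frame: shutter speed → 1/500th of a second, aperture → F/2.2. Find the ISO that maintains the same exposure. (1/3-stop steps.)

ISO 1250

Shutter speed: 1/40 → 1/50 → 1/60 → 1/80 → 1/100 → 1/125 → 1/160 → 1/200 → 1/250 → 1/320 → 1/400 → 1/500 — 3 2/3 stops faster (darker).
Aperture: f/2.8 → f/2.5 → f/2.2 — 2/3 stop larger aperture (brighter).
Net change so far: 3 stops darker. Offset with the ISO: 160 → 200 → 250 → 320 → 400 → 500 → 640 → 800 → 1000 → 1250.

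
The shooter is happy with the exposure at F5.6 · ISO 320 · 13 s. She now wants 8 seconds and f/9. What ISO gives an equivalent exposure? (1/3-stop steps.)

ISO 1250

Shutter speed: 13 → 10 → 8 — 2/3 stop shorter (darker).
Aperture: f/5.6 → f/6.3 → f/7.1 → f/8 → f/9 — 1 1/3 stops smaller aperture (darker).
Net change so far: 2 stops darker. Offset with the ISO: 320 → 400 → 500 → 640 → 800 → 1000 → 1250.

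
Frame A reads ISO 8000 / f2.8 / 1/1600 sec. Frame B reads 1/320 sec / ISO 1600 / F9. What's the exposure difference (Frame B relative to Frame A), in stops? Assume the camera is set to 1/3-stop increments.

3 1/3 stops darker

Aperture: f/2.8 → f/3.2 → f/3.5 → f/4 → f/4.5 → f/5 → f/5.6 → f/6.3 → f/7.1 → f/8 → f/9 — 3 1/3 stops stopped down (darker).
Shutter speed: 1/1600 → 1/1250 → 1/1000 → 1/800 → 1/640 → 1/500 → 1/400 → 1/320 — 2 1/3 stops slower (brighter).
ISO: 8000 → 6400 → 5000 → 4000 → 3200 → 2500 → 2000 → 1600 — 2 1/3 stops lower (darker).
Net: −3 1/3 +2 1/3 −2 1/3 = −3 1/3 stops.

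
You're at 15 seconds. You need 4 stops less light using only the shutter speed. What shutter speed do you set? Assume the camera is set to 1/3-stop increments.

Shutter speed: 15 → 13 → 10 → 8 → 6 → 5 → 4 → 3.2 → 2.5 → 2 → 1.6 → 1.3 → 1 — 4 stops shorter (darker).

1 s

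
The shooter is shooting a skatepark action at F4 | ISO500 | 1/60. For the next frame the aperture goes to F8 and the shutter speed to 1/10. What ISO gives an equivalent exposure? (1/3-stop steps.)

ISO 320

Aperture: f/4 → f/4.5 → f/5 → f/5.6 → f/6.3 → f/7.1 → f/8 — 2 stops stopped down (darker).
Shutter speed: 1/60 → 1/50 → 1/40 → 1/30 → 1/25 → 1/20 → 1/15 → 1/13 → 1/10 — 2 2/3 stops slower (brighter).
Net change so far: 2/3 stop brighter. Offset with the ISO: 500 → 400 → 320.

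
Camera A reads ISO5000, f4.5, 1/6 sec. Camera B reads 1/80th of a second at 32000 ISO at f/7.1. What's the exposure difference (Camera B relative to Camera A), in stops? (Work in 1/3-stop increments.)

Aperture: f/4.5 → f/5 → f/5.6 → f/6.3 → f/7.1 — 1 1/3 stops stopped down (darker).
Shutter speed: 1/6 → 1/8 → 1/10 → 1/13 → 1/15 → 1/20 → 1/25 → 1/30 → 1/40 → 1/50 → 1/60 → 1/80 — 3 2/3 stops faster (darker).
ISO: 5000 → 6400 → 8000 → 10000 → 12800 → 16000 → 20000 → 25600 → 32000 — 2 2/3 stops higher (brighter).
Net: −1 1/3 −3 2/3 +2 2/3 = −2 1/3 stops.

2 1/3 stops darker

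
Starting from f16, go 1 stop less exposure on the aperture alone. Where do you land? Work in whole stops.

Aperture: f/16 → f/22 — 1 stop stopped down (darker).

f/22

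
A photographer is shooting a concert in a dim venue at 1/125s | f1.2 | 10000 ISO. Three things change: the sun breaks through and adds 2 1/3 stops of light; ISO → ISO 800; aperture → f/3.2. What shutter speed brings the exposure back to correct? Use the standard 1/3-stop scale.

Scene light: 2 1/3 stops brighter.
ISO: 10000 → 8000 → 6400 → 5000 → 4000 → 3200 → 2500 → 2000 → 1600 → 1250 → 1000 → 800 — 3 2/3 stops dropped (darker).
Aperture: f/1.2 → f/1.4 → f/1.6 → f/1.8 → f/2 → f/2.2 → f/2.5 → f/2.8 → f/3.2 — 2 2/3 stops narrower (darker).
Net so far: 4 stops darker. Shutter speed: 1/125 → 1/100 → 1/80 → 1/60 → 1/50 → 1/40 → 1/30 → 1/25 → 1/20 → 1/15 → 1/13 → 1/10 → 1/8.

1/8s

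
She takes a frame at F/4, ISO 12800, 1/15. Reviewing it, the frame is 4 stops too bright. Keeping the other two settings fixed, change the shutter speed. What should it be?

Overexposed by 4 stops → need 4 stops darker.
Shutter speed: 1/15 → 1/30 → 1/60 → 1/125 → 1/250.

1/250s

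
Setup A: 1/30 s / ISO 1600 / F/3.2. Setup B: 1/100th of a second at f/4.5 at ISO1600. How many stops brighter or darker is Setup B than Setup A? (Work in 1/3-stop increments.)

2 2/3 stops darker

Aperture: f/3.2 → f/3.5 → f/4 → f/4.5 — 1 stop stopped down (darker).
Shutter speed: 1/30 → 1/40 → 1/50 → 1/60 → 1/80 → 1/100 — 1 2/3 stops shorter (darker).
ISO: unchanged.
Net: −1 −1 2/3 = −2 2/3 stops.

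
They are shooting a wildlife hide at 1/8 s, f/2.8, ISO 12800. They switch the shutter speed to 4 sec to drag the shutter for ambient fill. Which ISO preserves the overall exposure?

ISO 400

Shutter speed: 1/8 → 1/4 → 1/2 → 1 → 2 → 4 — 5 stops longer (brighter).
Need 5 stops darker from the ISO: 12800 → 6400 → 3200 → 1600 → 800 → 400.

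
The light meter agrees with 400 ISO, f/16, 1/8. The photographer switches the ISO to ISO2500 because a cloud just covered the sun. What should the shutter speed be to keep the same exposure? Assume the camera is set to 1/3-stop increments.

ISO: 400 → 500 → 640 → 800 → 1000 → 1250 → 1600 → 2000 → 2500 — 2 2/3 stops higher (brighter).
Need 2 2/3 stops darker from the shutter speed: 1/8 → 1/10 → 1/13 → 1/15 → 1/20 → 1/25 → 1/30 → 1/40 → 1/50.

1/50s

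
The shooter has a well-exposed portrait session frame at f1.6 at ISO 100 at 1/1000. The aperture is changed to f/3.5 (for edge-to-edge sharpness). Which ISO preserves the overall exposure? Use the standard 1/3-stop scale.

Aperture: f/1.6 → f/1.8 → f/2 → f/2.2 → f/2.5 → f/2.8 → f/3.2 → f/3.5 — 2 1/3 stops narrower (darker).
Need 2 1/3 stops brighter from the ISO: 100 → 125 → 160 → 200 → 250 → 320 → 400 → 500.

ISO 500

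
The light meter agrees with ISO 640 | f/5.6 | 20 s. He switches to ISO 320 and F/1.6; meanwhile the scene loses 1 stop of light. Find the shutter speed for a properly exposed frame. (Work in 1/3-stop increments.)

Scene light: 1 stop darker.
ISO: 640 → 500 → 400 → 320 — 1 stop dropped (darker).
Aperture: f/5.6 → f/5 → f/4.5 → f/4 → f/3.5 → f/3.2 → f/2.8 → f/2.5 → f/2.2 → f/2 → f/1.8 → f/1.6 — 3 2/3 stops larger aperture (brighter).
Net so far: 1 2/3 stops brighter. Shutter speed: 20 → 15 → 13 → 10 → 8 → 6.

6 s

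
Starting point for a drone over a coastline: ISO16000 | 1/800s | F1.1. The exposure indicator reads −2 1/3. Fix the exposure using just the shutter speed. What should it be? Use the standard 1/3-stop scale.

1/160s

Underexposed by 2 1/3 stops → need 2 1/3 stops brighter.
Shutter speed: 1/800 → 1/640 → 1/500 → 1/400 → 1/320 → 1/250 → 1/200 → 1/160.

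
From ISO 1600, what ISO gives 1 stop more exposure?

ISO: 1600 → 3200 — 1 stop higher (brighter).

ISO 3200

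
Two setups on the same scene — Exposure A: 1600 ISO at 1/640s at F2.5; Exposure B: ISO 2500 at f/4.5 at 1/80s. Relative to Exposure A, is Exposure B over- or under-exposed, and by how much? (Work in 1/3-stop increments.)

Aperture: f/2.5 → f/2.8 → f/3.2 → f/3.5 → f/4 → f/4.5 — 1 2/3 stops narrower (darker).
Shutter speed: 1/640 → 1/500 → 1/400 → 1/320 → 1/250 → 1/200 → 1/160 → 1/125 → 1/100 → 1/80 — 3 stops slower (brighter).
ISO: 1600 → 2000 → 2500 — 2/3 stop higher (brighter).
Net: −1 2/3 +3 +2/3 = +2 stops.

2 stops brighter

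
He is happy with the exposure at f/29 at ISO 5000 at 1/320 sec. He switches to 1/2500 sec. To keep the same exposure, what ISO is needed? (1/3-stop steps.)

ISO 40000

Shutter speed: 1/320 → 1/400 → 1/500 → 1/640 → 1/800 → 1/1000 → 1/1250 → 1/1600 → 1/2000 → 1/2500 — 3 stops shorter (darker).
Need 3 stops brighter from the ISO: 5000 → 6400 → 8000 → 10000 → 12800 → 16000 → 20000 → 25600 → 32000 → 40000.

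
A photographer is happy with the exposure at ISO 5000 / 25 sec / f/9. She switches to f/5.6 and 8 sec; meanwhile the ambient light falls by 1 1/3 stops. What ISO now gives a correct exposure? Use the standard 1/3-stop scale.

Scene light: 1 1/3 stops darker.
Aperture: f/9 → f/8 → f/7.1 → f/6.3 → f/5.6 — 1 1/3 stops opened up (brighter).
Shutter speed: 25 → 20 → 15 → 13 → 10 → 8 — 1 2/3 stops shorter (darker).
Net so far: 1 2/3 stops darker. ISO: 5000 → 6400 → 8000 → 10000 → 12800 → 16000.

ISO 16000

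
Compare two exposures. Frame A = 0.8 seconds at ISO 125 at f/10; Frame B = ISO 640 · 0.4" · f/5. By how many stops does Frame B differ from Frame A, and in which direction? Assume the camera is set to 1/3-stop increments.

3 1/3 stops brighter

Aperture: f/10 → f/9 → f/8 → f/7.1 → f/6.3 → f/5.6 → f/5 — 2 stops larger aperture (brighter).
Shutter speed: 0.8 → 0.6 → 0.5 → 0.4 — 1 stop shorter (darker).
ISO: 125 → 160 → 200 → 250 → 320 → 400 → 500 → 640 — 2 1/3 stops higher (brighter).
Net: +2 −1 +2 1/3 = +3 1/3 stops.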